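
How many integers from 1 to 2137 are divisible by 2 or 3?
⌊2137/2⌋ + ⌊2137/3⌋ - ⌊2137/6⌋ = 1068 + 712 - 356 = 1424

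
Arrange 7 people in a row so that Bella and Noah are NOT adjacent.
Total - adjacent = 7! - (7-1)!×2 = 5040 - 1440 = 3600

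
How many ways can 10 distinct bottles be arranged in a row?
10! = 3628800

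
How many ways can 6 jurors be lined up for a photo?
6! = 720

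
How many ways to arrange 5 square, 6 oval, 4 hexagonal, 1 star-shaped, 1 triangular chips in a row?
17! / (5! × 6! × 4! × 1! × 1!) = 171531360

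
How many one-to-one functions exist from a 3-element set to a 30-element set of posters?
P(30,3) = 30!/(30-3)! = 24360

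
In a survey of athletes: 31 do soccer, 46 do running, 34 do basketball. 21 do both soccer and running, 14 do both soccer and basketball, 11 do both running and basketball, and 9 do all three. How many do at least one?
|A∪B∪C| = 31+46+34-21-14-11+9 = 74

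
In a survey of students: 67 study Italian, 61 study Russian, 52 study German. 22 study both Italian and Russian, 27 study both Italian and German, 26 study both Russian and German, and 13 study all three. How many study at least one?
|A∪B∪C| = 67+61+52-22-27-26+13 = 118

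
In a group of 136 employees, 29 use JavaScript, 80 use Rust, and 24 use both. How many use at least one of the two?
|A∪B| = |A| + |B| - |A∩B| = 29 + 80 - 24 = 85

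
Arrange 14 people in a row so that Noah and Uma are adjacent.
Treat as block: (14-1)! × 2! = 6227020800 × 2 = 12454041600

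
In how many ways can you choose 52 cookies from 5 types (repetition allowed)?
C(52+5-1, 5-1) = C(56, 4) = 367290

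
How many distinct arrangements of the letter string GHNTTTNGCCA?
11! / (3! × 2! × 1! × 2! × 2! × 1!) = 831600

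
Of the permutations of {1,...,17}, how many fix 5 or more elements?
Exactly j fixed points: C(17,j)·!(17-j); sum over j ≥ 5 (derangement numbers via !m = (m-1)·(!(m-1) + !(m-2)): !0..!12 = 1, 0, 1, 2, 9, 44, 265, 1854, 14833, 133496, 1334961, 14684570, 176214841). Σ_{j=5}^{17} C(17,j)·!(17-j) = C(17,5)·!12 + C(17,6)·!11 + C(17,7)·!10 + C(17,8)·!9 + C(17,9)·!8 + C(17,10)·!7 + C(17,11)·!6 + C(17,12)·!5 + C(17,13)·!4 + C(17,14)·!3 + C(17,15)·!2 + C(17,16)·!1 + C(17,17)·!0 = 6188·176214841 + 12376·14684570 + 19448·1334961 + 24310·133496 + 24310·14833 + 19448·1854 + 12376·265 + 6188·44 + 2380·9 + 680·2 + 136·1 + 17·0 + 1·1 = 1301761505367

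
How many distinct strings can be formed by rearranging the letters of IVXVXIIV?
8! / (3! × 3! × 2!) = 560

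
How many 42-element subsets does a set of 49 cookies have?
C(49,42) = 49!/(42!×7!) = 85900584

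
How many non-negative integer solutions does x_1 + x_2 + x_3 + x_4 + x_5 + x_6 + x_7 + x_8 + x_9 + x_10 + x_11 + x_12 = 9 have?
C(9+12-1, 12-1) = C(20, 11) = 167960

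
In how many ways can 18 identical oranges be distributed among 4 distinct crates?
C(18+4-1, 4-1) = C(21, 3) = 1330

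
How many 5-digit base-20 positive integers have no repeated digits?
First digit: 19 choices (nonzero). Then descending: 19 × 19 × 18 × 17 × 16 = 1767456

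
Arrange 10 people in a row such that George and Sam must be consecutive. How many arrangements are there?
Treat the 2 as one block: (10-2+1)! × 2! = 362880 × 2 = 725760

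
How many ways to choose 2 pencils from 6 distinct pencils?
C(6,2) = 6!/(2!×4!) = 15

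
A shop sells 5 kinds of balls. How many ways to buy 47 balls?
C(47+5-1, 5-1) = C(51, 4) = 249900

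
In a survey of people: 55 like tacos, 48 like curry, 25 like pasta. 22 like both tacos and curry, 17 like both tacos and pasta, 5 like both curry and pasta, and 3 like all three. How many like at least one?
|A∪B∪C| = 55+48+25-22-17-5+3 = 87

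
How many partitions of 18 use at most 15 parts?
By conjugation, equals partitions of 18 into parts ≤ 15. Let r_j(i) = number of partitions of i into parts ≤ j, for i = 0..18. r_1(i) = 1 for all i; r_j(i) = r_{j-1}(i) + r_j(i-j). Rows j = 2..15: ≤2: 1 1 2 2 3 3 4 4 5 5 6 6 7 7 8 8 9 9 10; ≤3: 1 1 2 3 4 5 7 8 10 12 14 16 19 21 24 27 30 33 37; ≤4: 1 1 2 3 5 6 9 11 15 18 23 27 34 39 47 54 64 72 84; ≤5: 1 1 2 3 5 7 10 13 18 23 30 37 47 57 70 84 101 119 141; ≤6: 1 1 2 3 5 7 11 14 20 26 35 44 58 71 90 110 136 163 199; ≤7: 1 1 2 3 5 7 11 15 21 28 38 49 65 82 105 131 164 201 248; ≤8: 1 1 2 3 5 7 11 15 22 29 40 52 70 89 116 146 186 230 288; ≤9: 1 1 2 3 5 7 11 15 22 30 41 54 73 94 123 157 201 252 318; ≤10: 1 1 2 3 5 7 11 15 22 30 42 55 75 97 128 164 212 267 340; ≤11: 1 1 2 3 5 7 11 15 22 30 42 56 76 99 131 169 219 278 355; ≤12: 1 1 2 3 5 7 11 15 22 30 42 56 77 100 133 172 224 285 366; ≤13: 1 1 2 3 5 7 11 15 22 30 42 56 77 101 134 174 227 290 373; ≤14: 1 1 2 3 5 7 11 15 22 30 42 56 77 101 135 175 229 293 378; ≤15: 1 1 2 3 5 7 11 15 22 30 42 56 77 101 135 176 230 295 381. r_15(18) = 381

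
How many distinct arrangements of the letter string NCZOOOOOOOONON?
14! / (1! × 1! × 3! × 9!) = 40040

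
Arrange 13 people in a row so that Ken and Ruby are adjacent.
Treat as block: (13-1)! × 2! = 479001600 × 2 = 958003200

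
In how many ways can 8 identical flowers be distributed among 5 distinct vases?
C(8+5-1, 5-1) = C(12, 4) = 495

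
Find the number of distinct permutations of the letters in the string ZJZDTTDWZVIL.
12! / (2! × 2! × 1! × 1! × 3! × 1! × 1! × 1!) = 19958400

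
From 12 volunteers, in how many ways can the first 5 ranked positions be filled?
P(12,5) = 12!/(12-5)! = 95040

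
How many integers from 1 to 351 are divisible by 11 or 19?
⌊351/11⌋ + ⌊351/19⌋ - ⌊351/209⌋ = 31 + 18 - 1 = 48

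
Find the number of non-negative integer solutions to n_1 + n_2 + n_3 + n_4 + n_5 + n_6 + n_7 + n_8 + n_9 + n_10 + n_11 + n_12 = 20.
C(20+12-1, 12-1) = C(31, 11) = 84672315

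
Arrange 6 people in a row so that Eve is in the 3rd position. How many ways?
Fix one position: (6-1)! = 120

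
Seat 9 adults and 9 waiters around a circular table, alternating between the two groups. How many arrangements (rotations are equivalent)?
Fix one of the adults: (9-1)! ways for the remaining adults, × 9! ways for the waiters = 40320 × 362880 = 14631321600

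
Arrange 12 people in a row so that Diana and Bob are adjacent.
Treat as block: (12-1)! × 2! = 39916800 × 2 = 79833600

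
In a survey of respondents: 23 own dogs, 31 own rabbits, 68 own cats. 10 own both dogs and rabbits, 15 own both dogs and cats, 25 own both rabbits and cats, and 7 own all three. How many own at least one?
|A∪B∪C| = 23+31+68-10-15-25+7 = 79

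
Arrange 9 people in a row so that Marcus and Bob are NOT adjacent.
Total - adjacent = 9! - (9-1)!×2 = 362880 - 80640 = 282240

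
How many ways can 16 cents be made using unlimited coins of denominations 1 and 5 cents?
Coefficient of x^16 in 1/(1-x^1) · 1/(1-x^5). Use j coins of 5 for j = 0..⌊16/5⌋ = 3, the rest in 1s: 3 + 1 = 4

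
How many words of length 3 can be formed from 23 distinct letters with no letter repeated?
P(23,3) = 23!/(23-3)! = 10626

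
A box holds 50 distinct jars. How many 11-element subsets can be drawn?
C(50,11) = 50!/(11!×39!) = 37353738800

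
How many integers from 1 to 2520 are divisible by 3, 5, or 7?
⌊2520/3⌋+⌊2520/5⌋+⌊2520/7⌋ - ⌊2520/15⌋-⌊2520/21⌋-⌊2520/35⌋ + ⌊2520/105⌋ = 840+504+360 - 168-120-72 + 24 = 1368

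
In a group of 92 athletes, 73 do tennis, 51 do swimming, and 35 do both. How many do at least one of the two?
|A∪B| = |A| + |B| - |A∩B| = 73 + 51 - 35 = 89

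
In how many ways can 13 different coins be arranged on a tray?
13! = 6227020800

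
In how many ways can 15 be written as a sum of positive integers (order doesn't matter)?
Pentagonal recurrence p(n) = p(n-1) + p(n-2) - p(n-5) - p(n-7) + p(n-12) + p(n-15) - ... gives p(0..14) = 1, 1, 2, 3, 5, 7, 11, 15, 22, 30, 42, 56, 77, 101, 135. p(15) = p(14) + p(13) - p(10) - p(8) + p(3) + p(0) = 135 + 101 - 42 - 22 + 3 + 1 = 176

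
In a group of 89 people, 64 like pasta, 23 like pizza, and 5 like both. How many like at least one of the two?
|A∪B| = |A| + |B| - |A∩B| = 64 + 23 - 5 = 82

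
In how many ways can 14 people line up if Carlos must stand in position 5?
Fix one position: (14-1)! = 6227020800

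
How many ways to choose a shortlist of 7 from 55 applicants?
C(55,7) = 55!/(7!×48!) = 202927725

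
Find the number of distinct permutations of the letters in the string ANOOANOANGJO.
12! / (1! × 4! × 3! × 1! × 3!) = 554400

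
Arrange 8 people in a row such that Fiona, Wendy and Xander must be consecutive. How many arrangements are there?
Treat the 3 as one block: (8-3+1)! × 3! = 720 × 6 = 4320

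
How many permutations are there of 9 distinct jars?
9! = 362880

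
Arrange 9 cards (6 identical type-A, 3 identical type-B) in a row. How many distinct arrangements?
9! / (6! × 3!) = 84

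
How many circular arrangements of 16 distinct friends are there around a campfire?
Circular: fix one position, arrange the rest. (16-1)! = 1307674368000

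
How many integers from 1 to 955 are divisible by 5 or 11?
⌊955/5⌋ + ⌊955/11⌋ - ⌊955/55⌋ = 191 + 86 - 17 = 260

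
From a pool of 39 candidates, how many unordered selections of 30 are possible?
C(39,30) = 39!/(30!×9!) = 211915132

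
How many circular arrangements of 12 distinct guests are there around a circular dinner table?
Circular: fix one position, arrange the rest. (12-1)! = 39916800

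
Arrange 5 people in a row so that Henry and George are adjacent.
Treat as block: (5-1)! × 2! = 24 × 2 = 48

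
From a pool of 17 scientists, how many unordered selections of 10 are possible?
C(17,10) = 17!/(10!×7!) = 19448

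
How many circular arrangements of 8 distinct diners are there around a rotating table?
Circular: fix one position, arrange the rest. (8-1)! = 5040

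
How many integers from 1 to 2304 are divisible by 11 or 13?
⌊2304/11⌋ + ⌊2304/13⌋ - ⌊2304/143⌋ = 209 + 177 - 16 = 370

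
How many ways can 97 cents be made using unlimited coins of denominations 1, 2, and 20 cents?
Coefficient of x^97 in 1/(1-x^1) · 1/(1-x^2) · 1/(1-x^20). Case on j = number of 20-cent coins (j = 0..4); remainder r = 97 - 20j is made from {1,2} in ⌊r/2⌋+1 ways. r = 97, 77, 57, 37, 17 → 49 + 39 + 29 + 19 + 9 = 145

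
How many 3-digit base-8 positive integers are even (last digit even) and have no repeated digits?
Last∈{0,2,4,6}. Last=0: 42. Last nonzero: 3×6×P(6,1) = 108. Total = 150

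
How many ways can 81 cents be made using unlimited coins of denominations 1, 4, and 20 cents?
Coefficient of x^81 in 1/(1-x^1) · 1/(1-x^4) · 1/(1-x^20). Case on j = number of 20-cent coins (j = 0..4); remainder r = 81 - 20j is made from {1,4} in ⌊r/4⌋+1 ways. r = 81, 61, 41, 21, 1 → 21 + 16 + 11 + 6 + 1 = 55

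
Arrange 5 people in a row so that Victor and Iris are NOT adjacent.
Total - adjacent = 5! - (5-1)!×2 = 120 - 48 = 72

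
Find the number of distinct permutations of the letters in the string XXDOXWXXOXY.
11! / (1! × 2! × 6! × 1! × 1!) = 27720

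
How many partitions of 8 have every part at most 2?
Let r_j(i) = number of partitions of i into parts ≤ j, for i = 0..8. r_1(i) = 1 for all i; r_j(i) = r_{j-1}(i) + r_j(i-j). Rows j = 2..2: ≤2: 1 1 2 2 3 3 4 4 5. r_2(8) = 5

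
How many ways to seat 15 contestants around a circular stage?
Circular: fix one position, arrange the rest. (15-1)! = 87178291200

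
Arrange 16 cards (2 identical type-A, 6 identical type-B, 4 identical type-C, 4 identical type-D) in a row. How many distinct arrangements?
16! / (2! × 6! × 4! × 4!) = 25225200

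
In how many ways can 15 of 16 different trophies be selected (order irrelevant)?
C(16,15) = 16!/(15!×1!) = 16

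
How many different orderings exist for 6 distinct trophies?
6! = 720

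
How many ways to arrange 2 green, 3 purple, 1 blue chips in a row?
6! / (2! × 3! × 1!) = 60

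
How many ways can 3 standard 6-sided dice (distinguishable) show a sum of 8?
Coefficient of x^8 in (x + x² + ... + x^6)^3. By inclusion-exclusion on dice exceeding 6: Σ_j (-1)^j C(3,j)·C(8-1-6j, 2) = C(3,0)·C(7,2) = 1·21 = 21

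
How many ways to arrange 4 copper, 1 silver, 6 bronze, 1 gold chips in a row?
12! / (4! × 1! × 6! × 1!) = 27720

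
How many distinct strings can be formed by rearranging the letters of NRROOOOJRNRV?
12! / (2! × 4! × 1! × 4! × 1!) = 415800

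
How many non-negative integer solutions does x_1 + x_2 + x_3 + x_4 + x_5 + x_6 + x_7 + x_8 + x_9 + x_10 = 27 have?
C(27+10-1, 10-1) = C(36, 9) = 94143280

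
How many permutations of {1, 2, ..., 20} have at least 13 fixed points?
Exactly j fixed points: C(20,j)·!(20-j); sum over j ≥ 13 (derangement numbers via !m = (m-1)·(!(m-1) + !(m-2)): !0..!7 = 1, 0, 1, 2, 9, 44, 265, 1854). Σ_{j=13}^{20} C(20,j)·!(20-j) = C(20,13)·!7 + C(20,14)·!6 + C(20,15)·!5 + C(20,16)·!4 + C(20,17)·!3 + C(20,18)·!2 + C(20,19)·!1 + C(20,20)·!0 = 77520·1854 + 38760·265 + 15504·44 + 4845·9 + 1140·2 + 190·1 + 20·0 + 1·1 = 154721732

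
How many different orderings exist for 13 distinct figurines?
13! = 6227020800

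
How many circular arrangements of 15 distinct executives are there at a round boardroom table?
Circular: fix one position, arrange the rest. (15-1)! = 87178291200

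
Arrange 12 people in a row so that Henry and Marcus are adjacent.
Treat as block: (12-1)! × 2! = 39916800 × 2 = 79833600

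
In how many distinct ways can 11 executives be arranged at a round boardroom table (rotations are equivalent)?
Circular: fix one position, arrange the rest. (11-1)! = 3628800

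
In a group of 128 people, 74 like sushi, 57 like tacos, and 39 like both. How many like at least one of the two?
|A∪B| = |A| + |B| - |A∩B| = 74 + 57 - 39 = 92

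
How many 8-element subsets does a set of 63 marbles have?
C(63,8) = 63!/(8!×55!) = 3872894697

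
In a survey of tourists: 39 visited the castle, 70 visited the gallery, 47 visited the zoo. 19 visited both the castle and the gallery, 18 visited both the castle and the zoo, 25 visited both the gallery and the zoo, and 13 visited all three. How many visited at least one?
|A∪B∪C| = 39+70+47-19-18-25+13 = 107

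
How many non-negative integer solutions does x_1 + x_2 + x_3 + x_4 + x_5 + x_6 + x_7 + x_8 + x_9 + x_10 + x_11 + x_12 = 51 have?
C(51+12-1, 12-1) = C(62, 11) = 508271323092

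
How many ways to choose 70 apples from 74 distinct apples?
C(74,70) = 74!/(70!×4!) = 1150626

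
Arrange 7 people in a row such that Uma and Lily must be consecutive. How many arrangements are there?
Treat the 2 as one block: (7-2+1)! × 2! = 720 × 2 = 1440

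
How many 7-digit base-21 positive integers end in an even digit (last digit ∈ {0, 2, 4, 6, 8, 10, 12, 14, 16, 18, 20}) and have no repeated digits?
Last∈{0,2,4,6,8,10,12,14,16,18,20}. Last=0: 27907200. Last nonzero: 10×19×P(19,5) = 265118400. Total = 293025600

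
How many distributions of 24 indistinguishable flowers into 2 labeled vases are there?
C(24+2-1, 2-1) = C(25, 1) = 25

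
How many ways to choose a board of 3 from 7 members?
C(7,3) = 7!/(3!×4!) = 35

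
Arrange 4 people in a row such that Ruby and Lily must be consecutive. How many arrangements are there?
Treat the 2 as one block: (4-2+1)! × 2! = 6 × 2 = 12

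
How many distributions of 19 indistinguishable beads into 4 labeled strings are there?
C(19+4-1, 4-1) = C(22, 3) = 1540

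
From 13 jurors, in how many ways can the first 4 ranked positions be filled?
P(13,4) = 13!/(13-4)! = 17160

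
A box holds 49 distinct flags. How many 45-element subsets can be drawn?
C(49,45) = 49!/(45!×4!) = 211876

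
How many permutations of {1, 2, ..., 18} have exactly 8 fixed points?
Choose the 8 fixed points C(18,8) = 43758, derange the rest: !10 = Σ_{j=0}^{10} (-1)^j·10!/j! = 3628800 - 3628800 + 1814400 - 604800 + 151200 - 30240 + 5040 - 720 + 90 - 10 + 1 = 1334961. Product = 43758 × 1334961 = 58415223438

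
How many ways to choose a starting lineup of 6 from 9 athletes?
C(9,6) = 9!/(6!×3!) = 84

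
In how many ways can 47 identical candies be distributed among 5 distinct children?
C(47+5-1, 5-1) = C(51, 4) = 249900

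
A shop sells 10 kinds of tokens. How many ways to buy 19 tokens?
C(19+10-1, 10-1) = C(28, 9) = 6906900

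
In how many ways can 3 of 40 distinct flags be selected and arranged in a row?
P(40,3) = 40!/(40-3)! = 59280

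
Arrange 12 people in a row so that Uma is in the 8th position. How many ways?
Fix one position: (12-1)! = 39916800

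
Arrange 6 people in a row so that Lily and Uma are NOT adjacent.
Total - adjacent = 6! - (6-1)!×2 = 720 - 240 = 480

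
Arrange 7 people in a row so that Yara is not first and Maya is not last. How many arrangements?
By inclusion-exclusion: 7! - 2×(7-1)! + (7-2)! = 5040 - 1440 + 120 = 3720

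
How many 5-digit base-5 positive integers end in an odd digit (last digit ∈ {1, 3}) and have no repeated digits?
Last∈{1,3}. Last=0: 0. Last nonzero: 2×3×P(3,3) = 36. Total = 36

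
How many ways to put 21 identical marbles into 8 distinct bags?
C(21+8-1, 8-1) = C(28, 7) = 1184040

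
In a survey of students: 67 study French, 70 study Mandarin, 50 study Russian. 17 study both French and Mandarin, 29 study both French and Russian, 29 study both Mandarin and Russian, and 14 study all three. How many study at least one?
|A∪B∪C| = 67+70+50-17-29-29+14 = 126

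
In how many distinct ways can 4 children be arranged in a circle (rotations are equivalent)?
Circular: fix one position, arrange the rest. (4-1)! = 6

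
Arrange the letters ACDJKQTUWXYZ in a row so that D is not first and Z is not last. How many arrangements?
By inclusion-exclusion: 12! - 2×(12-1)! + (12-2)! = 479001600 - 79833600 + 3628800 = 402796800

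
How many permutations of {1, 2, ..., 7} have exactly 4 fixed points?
Choose the 4 fixed points C(7,4) = 35, derange the rest: !3 = Σ_{j=0}^{3} (-1)^j·3!/j! = 6 - 6 + 3 - 1 = 2. Product = 35 × 2 = 70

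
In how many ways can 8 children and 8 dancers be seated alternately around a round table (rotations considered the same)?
Fix one of the children: (8-1)! ways for the remaining children, × 8! ways for the dancers = 5040 × 40320 = 203212800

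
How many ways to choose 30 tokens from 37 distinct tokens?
C(37,30) = 37!/(30!×7!) = 10295472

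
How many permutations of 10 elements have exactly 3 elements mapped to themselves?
Choose the 3 fixed points C(10,3) = 120, derange the rest: !7 = Σ_{j=0}^{7} (-1)^j·7!/j! = 5040 - 5040 + 2520 - 840 + 210 - 42 + 7 - 1 = 1854. Product = 120 × 1854 = 222480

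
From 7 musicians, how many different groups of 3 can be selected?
C(7,3) = 7!/(3!×4!) = 35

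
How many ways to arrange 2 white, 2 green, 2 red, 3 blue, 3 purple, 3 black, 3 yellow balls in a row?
18! / (2! × 2! × 2! × 3! × 3! × 3! × 3!) = 617512896000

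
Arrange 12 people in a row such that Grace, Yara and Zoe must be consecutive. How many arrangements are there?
Treat the 3 as one block: (12-3+1)! × 3! = 3628800 × 6 = 21772800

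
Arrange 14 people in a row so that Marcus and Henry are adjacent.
Treat as block: (14-1)! × 2! = 6227020800 × 2 = 12454041600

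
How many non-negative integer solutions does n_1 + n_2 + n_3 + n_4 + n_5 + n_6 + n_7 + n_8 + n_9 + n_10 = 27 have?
C(27+10-1, 10-1) = C(36, 9) = 94143280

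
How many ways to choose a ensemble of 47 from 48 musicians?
C(48,47) = 48!/(47!×1!) = 48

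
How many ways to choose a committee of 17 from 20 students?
C(20,17) = 20!/(17!×3!) = 1140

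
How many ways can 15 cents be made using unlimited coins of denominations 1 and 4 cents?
Coefficient of x^15 in 1/(1-x^1) · 1/(1-x^4). Use j coins of 4 for j = 0..⌊15/4⌋ = 3, the rest in 1s: 3 + 1 = 4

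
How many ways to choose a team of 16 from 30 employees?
C(30,16) = 30!/(16!×14!) = 145422675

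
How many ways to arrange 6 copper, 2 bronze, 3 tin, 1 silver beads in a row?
12! / (6! × 2! × 3! × 1!) = 55440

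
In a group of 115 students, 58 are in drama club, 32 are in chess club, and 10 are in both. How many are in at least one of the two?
|A∪B| = |A| + |B| - |A∩B| = 58 + 32 - 10 = 80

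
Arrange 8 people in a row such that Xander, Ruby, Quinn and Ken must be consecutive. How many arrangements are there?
Treat the 4 as one block: (8-4+1)! × 4! = 120 × 24 = 2880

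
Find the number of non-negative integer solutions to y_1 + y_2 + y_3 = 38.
C(38+3-1, 3-1) = C(40, 2) = 780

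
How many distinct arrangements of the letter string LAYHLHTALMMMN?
13! / (3! × 1! × 1! × 3! × 2! × 1! × 2!) = 43243200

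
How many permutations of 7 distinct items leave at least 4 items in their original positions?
Exactly j fixed points: C(7,j)·!(7-j); sum over j ≥ 4 (derangement numbers via !m = (m-1)·(!(m-1) + !(m-2)): !0..!3 = 1, 0, 1, 2). Σ_{j=4}^{7} C(7,j)·!(7-j) = C(7,4)·!3 + C(7,5)·!2 + C(7,6)·!1 + C(7,7)·!0 = 35·2 + 21·1 + 7·0 + 1·1 = 92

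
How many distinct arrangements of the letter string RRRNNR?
6! / (2! × 4!) = 15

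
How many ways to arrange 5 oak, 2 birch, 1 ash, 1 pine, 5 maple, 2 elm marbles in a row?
16! / (5! × 2! × 1! × 1! × 5! × 2!) = 363242880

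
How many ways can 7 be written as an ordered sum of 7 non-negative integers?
C(7+7-1, 7-1) = C(13, 6) = 1716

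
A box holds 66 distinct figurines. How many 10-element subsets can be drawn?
C(66,10) = 66!/(10!×56!) = 210980549208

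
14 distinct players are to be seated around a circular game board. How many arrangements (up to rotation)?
Circular: fix one position, arrange the rest. (14-1)! = 6227020800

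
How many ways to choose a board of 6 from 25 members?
C(25,6) = 25!/(6!×19!) = 177100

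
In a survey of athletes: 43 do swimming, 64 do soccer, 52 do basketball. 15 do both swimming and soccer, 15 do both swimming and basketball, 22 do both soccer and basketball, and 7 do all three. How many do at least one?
|A∪B∪C| = 43+64+52-15-15-22+7 = 114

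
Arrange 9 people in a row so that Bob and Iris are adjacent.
Treat as block: (9-1)! × 2! = 40320 × 2 = 80640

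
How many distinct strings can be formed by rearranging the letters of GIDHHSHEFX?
10! / (3! × 1! × 1! × 1! × 1! × 1! × 1! × 1!) = 604800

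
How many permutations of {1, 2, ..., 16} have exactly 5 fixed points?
Choose the 5 fixed points C(16,5) = 4368, derange the rest: !11 = Σ_{j=0}^{11} (-1)^j·11!/j! = 39916800 - 39916800 + 19958400 - 6652800 + 1663200 - 332640 + 55440 - 7920 + 990 - 110 + 11 - 1 = 14684570. Product = 4368 × 14684570 = 64142201760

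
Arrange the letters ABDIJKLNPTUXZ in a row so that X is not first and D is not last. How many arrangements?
By inclusion-exclusion: 13! - 2×(13-1)! + (13-2)! = 6227020800 - 958003200 + 39916800 = 5308934400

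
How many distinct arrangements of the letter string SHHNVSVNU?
9! / (2! × 2! × 1! × 2! × 2!) = 22680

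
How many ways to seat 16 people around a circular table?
Circular: fix one position, arrange the rest. (16-1)! = 1307674368000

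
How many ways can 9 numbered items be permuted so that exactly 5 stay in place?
Choose the 5 fixed points C(9,5) = 126, derange the rest: !4 = Σ_{j=0}^{4} (-1)^j·4!/j! = 24 - 24 + 12 - 4 + 1 = 9. Product = 126 × 9 = 1134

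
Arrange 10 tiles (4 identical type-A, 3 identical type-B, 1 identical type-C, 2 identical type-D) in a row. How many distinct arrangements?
10! / (4! × 3! × 1! × 2!) = 12600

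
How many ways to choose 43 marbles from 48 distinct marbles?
C(48,43) = 48!/(43!×5!) = 1712304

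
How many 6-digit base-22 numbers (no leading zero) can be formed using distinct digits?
First digit: 21 choices (nonzero). Then descending: 21 × 21 × 20 × 19 × 18 × 17 = 51279480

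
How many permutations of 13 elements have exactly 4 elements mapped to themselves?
Choose the 4 fixed points C(13,4) = 715, derange the rest: !9 = Σ_{j=0}^{9} (-1)^j·9!/j! = 362880 - 362880 + 181440 - 60480 + 15120 - 3024 + 504 - 72 + 9 - 1 = 133496. Product = 715 × 133496 = 95449640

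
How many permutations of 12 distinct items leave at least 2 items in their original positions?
Exactly j fixed points: C(12,j)·!(12-j); sum over j ≥ 2 (derangement numbers via !m = (m-1)·(!(m-1) + !(m-2)): !0..!10 = 1, 0, 1, 2, 9, 44, 265, 1854, 14833, 133496, 1334961). Σ_{j=2}^{12} C(12,j)·!(12-j) = C(12,2)·!10 + C(12,3)·!9 + C(12,4)·!8 + C(12,5)·!7 + C(12,6)·!6 + C(12,7)·!5 + C(12,8)·!4 + C(12,9)·!3 + C(12,10)·!2 + C(12,11)·!1 + C(12,12)·!0 = 66·1334961 + 220·133496 + 495·14833 + 792·1854 + 924·265 + 792·44 + 495·9 + 220·2 + 66·1 + 12·0 + 1·1 = 126571919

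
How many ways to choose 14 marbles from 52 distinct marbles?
C(52,14) = 52!/(14!×38!) = 1768966344600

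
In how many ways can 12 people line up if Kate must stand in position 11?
Fix one position: (12-1)! = 39916800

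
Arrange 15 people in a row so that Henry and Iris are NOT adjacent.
Total - adjacent = 15! - (15-1)!×2 = 1307674368000 - 174356582400 = 1133317785600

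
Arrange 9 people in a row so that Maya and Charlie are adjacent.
Treat as block: (9-1)! × 2! = 40320 × 2 = 80640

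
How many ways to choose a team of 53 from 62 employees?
C(62,53) = 62!/(53!×9!) = 20286591270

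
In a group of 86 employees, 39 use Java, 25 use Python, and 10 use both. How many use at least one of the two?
|A∪B| = |A| + |B| - |A∩B| = 39 + 25 - 10 = 54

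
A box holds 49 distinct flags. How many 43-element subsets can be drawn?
C(49,43) = 49!/(43!×6!) = 13983816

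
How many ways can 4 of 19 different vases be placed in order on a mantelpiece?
P(19,4) = 19!/(19-4)! = 93024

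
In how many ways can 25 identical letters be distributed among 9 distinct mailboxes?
C(25+9-1, 9-1) = C(33, 8) = 13884156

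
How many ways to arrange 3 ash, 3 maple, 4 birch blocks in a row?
10! / (3! × 3! × 4!) = 4200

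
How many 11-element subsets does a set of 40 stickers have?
C(40,11) = 40!/(11!×29!) = 2311801440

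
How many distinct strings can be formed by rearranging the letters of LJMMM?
5! / (1! × 1! × 3!) = 20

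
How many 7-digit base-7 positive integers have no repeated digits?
First digit: 6 choices (nonzero). Then descending: 6 × 6 × 5 × 4 × 3 × 2 × 1 = 4320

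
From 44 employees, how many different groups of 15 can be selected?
C(44,15) = 44!/(15!×29!) = 229911617056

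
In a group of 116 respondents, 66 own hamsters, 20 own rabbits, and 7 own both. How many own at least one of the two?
|A∪B| = |A| + |B| - |A∩B| = 66 + 20 - 7 = 79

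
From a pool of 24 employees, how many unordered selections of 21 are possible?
C(24,21) = 24!/(21!×3!) = 2024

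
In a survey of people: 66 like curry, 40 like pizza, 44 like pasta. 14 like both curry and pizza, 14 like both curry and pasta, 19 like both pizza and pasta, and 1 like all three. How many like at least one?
|A∪B∪C| = 66+40+44-14-14-19+1 = 104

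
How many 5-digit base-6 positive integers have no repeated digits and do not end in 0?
Last digit: 5 nonzero choices. First digit: 4 (nonzero, ≠last). Middle 3: P(4,3) = 24. Total = 480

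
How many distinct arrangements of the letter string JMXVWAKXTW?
10! / (1! × 1! × 1! × 2! × 2! × 1! × 1! × 1!) = 907200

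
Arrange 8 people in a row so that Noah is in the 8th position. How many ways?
Fix one position: (8-1)! = 5040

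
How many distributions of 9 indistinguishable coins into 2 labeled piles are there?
C(9+2-1, 2-1) = C(10, 1) = 10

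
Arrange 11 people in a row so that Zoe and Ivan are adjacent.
Treat as block: (11-1)! × 2! = 3628800 × 2 = 7257600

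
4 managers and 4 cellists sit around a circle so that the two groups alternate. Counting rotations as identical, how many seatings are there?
Fix one of the managers: (4-1)! ways for the remaining managers, × 4! ways for the cellists = 6 × 24 = 144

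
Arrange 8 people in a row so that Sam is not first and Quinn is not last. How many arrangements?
By inclusion-exclusion: 8! - 2×(8-1)! + (8-2)! = 40320 - 10080 + 720 = 30960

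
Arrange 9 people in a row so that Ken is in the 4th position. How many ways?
Fix one position: (9-1)! = 40320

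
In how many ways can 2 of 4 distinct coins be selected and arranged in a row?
P(4,2) = 4!/(4-2)! = 12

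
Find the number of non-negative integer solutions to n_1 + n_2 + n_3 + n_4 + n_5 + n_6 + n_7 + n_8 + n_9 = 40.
C(40+9-1, 9-1) = C(48, 8) = 377348994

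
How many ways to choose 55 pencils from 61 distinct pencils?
C(61,55) = 61!/(55!×6!) = 55525372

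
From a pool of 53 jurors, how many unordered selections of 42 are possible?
C(53,42) = 53!/(42!×11!) = 76223753060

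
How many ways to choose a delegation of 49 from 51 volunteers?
C(51,49) = 51!/(49!×2!) = 1275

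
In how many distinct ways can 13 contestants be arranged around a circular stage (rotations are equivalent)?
Circular: fix one position, arrange the rest. (13-1)! = 479001600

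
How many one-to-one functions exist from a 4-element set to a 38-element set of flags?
P(38,4) = 38!/(38-4)! = 1771560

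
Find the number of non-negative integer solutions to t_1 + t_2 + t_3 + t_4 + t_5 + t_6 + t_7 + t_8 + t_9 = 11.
C(11+9-1, 9-1) = C(19, 8) = 75582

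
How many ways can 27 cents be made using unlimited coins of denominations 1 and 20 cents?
Coefficient of x^27 in 1/(1-x^1) · 1/(1-x^20). Use j coins of 20 for j = 0..⌊27/20⌋ = 1, the rest in 1s: 1 + 1 = 2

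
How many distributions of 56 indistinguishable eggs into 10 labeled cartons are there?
C(56+10-1, 10-1) = C(65, 9) = 31966749880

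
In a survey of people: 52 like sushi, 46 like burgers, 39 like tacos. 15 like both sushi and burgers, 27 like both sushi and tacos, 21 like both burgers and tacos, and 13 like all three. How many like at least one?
|A∪B∪C| = 52+46+39-15-27-21+13 = 87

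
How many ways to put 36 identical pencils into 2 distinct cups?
C(36+2-1, 2-1) = C(37, 1) = 37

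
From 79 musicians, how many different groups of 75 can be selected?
C(79,75) = 79!/(75!×4!) = 1502501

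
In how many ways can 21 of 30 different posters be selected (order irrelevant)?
C(30,21) = 30!/(21!×9!) = 14307150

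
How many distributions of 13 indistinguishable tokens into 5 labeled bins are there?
C(13+5-1, 5-1) = C(17, 4) = 2380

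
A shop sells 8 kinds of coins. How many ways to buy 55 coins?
C(55+8-1, 8-1) = C(62, 7) = 491796152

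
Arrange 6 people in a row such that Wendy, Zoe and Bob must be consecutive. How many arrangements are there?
Treat the 3 as one block: (6-3+1)! × 3! = 24 × 6 = 144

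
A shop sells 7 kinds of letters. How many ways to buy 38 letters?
C(38+7-1, 7-1) = C(44, 6) = 7059052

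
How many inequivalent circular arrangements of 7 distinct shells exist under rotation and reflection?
(7-1)!/2 = 720/2 = 360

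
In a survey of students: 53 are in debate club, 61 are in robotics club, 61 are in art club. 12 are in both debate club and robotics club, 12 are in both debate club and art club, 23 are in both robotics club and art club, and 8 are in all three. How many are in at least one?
|A∪B∪C| = 53+61+61-12-12-23+8 = 136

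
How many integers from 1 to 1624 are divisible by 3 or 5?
⌊1624/3⌋ + ⌊1624/5⌋ - ⌊1624/15⌋ = 541 + 324 - 108 = 757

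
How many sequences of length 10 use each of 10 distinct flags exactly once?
10! = 3628800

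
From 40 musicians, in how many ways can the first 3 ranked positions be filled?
P(40,3) = 40!/(40-3)! = 59280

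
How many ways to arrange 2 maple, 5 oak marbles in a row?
7! / (2! × 5!) = 21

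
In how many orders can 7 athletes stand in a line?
7! = 5040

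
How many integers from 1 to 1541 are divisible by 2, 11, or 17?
⌊1541/2⌋+⌊1541/11⌋+⌊1541/17⌋ - ⌊1541/22⌋-⌊1541/34⌋-⌊1541/187⌋ + ⌊1541/374⌋ = 770+140+90 - 70-45-8 + 4 = 881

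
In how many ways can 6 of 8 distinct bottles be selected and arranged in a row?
P(8,6) = 8!/(8-6)! = 20160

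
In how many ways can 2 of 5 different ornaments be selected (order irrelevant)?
C(5,2) = 5!/(2!×3!) = 10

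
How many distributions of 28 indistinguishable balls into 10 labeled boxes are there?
C(28+10-1, 10-1) = C(37, 9) = 124403620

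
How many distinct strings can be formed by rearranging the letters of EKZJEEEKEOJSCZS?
15! / (1! × 5! × 2! × 1! × 2! × 2! × 2!) = 681080400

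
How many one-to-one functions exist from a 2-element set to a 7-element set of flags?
P(7,2) = 7!/(7-2)! = 42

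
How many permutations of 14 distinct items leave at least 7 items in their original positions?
Exactly j fixed points: C(14,j)·!(14-j); sum over j ≥ 7 (derangement numbers via !m = (m-1)·(!(m-1) + !(m-2)): !0..!7 = 1, 0, 1, 2, 9, 44, 265, 1854). Σ_{j=7}^{14} C(14,j)·!(14-j) = C(14,7)·!7 + C(14,8)·!6 + C(14,9)·!5 + C(14,10)·!4 + C(14,11)·!3 + C(14,12)·!2 + C(14,13)·!1 + C(14,14)·!0 = 3432·1854 + 3003·265 + 2002·44 + 1001·9 + 364·2 + 91·1 + 14·0 + 1·1 = 7256640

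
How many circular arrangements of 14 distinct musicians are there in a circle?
Circular: fix one position, arrange the rest. (14-1)! = 6227020800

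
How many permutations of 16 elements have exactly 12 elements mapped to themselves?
Choose the 12 fixed points C(16,12) = 1820, derange the rest: !4 = Σ_{j=0}^{4} (-1)^j·4!/j! = 24 - 24 + 12 - 4 + 1 = 9. Product = 1820 × 9 = 16380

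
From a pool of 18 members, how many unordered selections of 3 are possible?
C(18,3) = 18!/(3!×15!) = 816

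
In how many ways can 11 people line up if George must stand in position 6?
Fix one position: (11-1)! = 3628800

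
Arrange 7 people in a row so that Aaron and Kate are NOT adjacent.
Total - adjacent = 7! - (7-1)!×2 = 5040 - 1440 = 3600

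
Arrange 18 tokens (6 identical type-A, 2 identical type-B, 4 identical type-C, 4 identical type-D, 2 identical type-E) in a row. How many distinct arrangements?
18! / (6! × 2! × 4! × 4! × 2!) = 3859455600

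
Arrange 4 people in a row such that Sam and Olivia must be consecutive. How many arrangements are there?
Treat the 2 as one block: (4-2+1)! × 2! = 6 × 2 = 12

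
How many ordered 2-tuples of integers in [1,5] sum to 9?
Coefficient of x^9 in (x + x² + ... + x^5)^2. By inclusion-exclusion on dice exceeding 5: Σ_j (-1)^j C(2,j)·C(9-1-5j, 1) = C(2,0)·C(8,1) - C(2,1)·C(3,1) = 1·8 - 2·3 = 2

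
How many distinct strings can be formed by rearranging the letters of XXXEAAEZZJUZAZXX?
16! / (1! × 3! × 1! × 4! × 5! × 2!) = 605404800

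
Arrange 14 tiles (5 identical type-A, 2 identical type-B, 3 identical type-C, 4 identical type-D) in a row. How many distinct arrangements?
14! / (5! × 2! × 3! × 4!) = 2522520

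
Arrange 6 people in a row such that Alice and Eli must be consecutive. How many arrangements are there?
Treat the 2 as one block: (6-2+1)! × 2! = 120 × 2 = 240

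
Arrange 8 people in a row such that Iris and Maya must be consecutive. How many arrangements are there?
Treat the 2 as one block: (8-2+1)! × 2! = 5040 × 2 = 10080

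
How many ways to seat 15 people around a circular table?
Circular: fix one position, arrange the rest. (15-1)! = 87178291200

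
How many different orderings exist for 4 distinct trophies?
4! = 24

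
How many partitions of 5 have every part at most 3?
Let r_j(i) = number of partitions of i into parts ≤ j, for i = 0..5. r_1(i) = 1 for all i; r_j(i) = r_{j-1}(i) + r_j(i-j). Rows j = 2..3: ≤2: 1 1 2 2 3 3; ≤3: 1 1 2 3 4 5. r_3(5) = 5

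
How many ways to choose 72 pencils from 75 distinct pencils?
C(75,72) = 75!/(72!×3!) = 67525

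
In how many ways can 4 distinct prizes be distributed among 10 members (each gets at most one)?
P(10,4) = 10!/(10-4)! = 5040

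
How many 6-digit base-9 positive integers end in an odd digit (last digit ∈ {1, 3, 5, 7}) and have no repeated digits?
Last∈{1,3,5,7}. Last=0: 0. Last nonzero: 4×7×P(7,4) = 23520. Total = 23520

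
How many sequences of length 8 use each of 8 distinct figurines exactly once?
8! = 40320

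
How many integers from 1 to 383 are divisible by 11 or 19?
⌊383/11⌋ + ⌊383/19⌋ - ⌊383/209⌋ = 34 + 20 - 1 = 53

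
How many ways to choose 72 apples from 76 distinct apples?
C(76,72) = 76!/(72!×4!) = 1282975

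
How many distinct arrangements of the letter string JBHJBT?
6! / (1! × 1! × 2! × 2!) = 180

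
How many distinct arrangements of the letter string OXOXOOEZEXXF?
12! / (2! × 1! × 1! × 4! × 4!) = 415800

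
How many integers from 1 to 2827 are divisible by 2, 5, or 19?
⌊2827/2⌋+⌊2827/5⌋+⌊2827/19⌋ - ⌊2827/10⌋-⌊2827/38⌋-⌊2827/95⌋ + ⌊2827/190⌋ = 1413+565+148 - 282-74-29 + 14 = 1755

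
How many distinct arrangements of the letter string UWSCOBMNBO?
10! / (2! × 1! × 1! × 1! × 1! × 1! × 1! × 2!) = 907200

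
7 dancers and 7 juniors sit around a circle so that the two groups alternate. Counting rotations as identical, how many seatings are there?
Fix one of the dancers: (7-1)! ways for the remaining dancers, × 7! ways for the juniors = 720 × 5040 = 3628800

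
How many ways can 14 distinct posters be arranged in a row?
14! = 87178291200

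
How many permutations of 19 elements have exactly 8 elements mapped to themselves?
Choose the 8 fixed points C(19,8) = 75582, derange the rest: !11 = Σ_{j=0}^{11} (-1)^j·11!/j! = 39916800 - 39916800 + 19958400 - 6652800 + 1663200 - 332640 + 55440 - 7920 + 990 - 110 + 11 - 1 = 14684570. Product = 75582 × 14684570 = 1109889169740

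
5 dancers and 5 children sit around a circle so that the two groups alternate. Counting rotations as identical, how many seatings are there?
Fix one of the dancers: (5-1)! ways for the remaining dancers, × 5! ways for the children = 24 × 120 = 2880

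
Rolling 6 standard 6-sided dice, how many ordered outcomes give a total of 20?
Coefficient of x^20 in (x + x² + ... + x^6)^6. By inclusion-exclusion on dice exceeding 6: Σ_j (-1)^j C(6,j)·C(20-1-6j, 5) = C(6,0)·C(19,5) - C(6,1)·C(13,5) + C(6,2)·C(7,5) = 1·11628 - 6·1287 + 15·21 = 4221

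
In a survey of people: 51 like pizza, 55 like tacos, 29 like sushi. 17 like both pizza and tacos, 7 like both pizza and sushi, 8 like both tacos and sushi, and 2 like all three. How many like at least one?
|A∪B∪C| = 51+55+29-17-7-8+2 = 105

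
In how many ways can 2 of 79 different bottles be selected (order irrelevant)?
C(79,2) = 79!/(2!×77!) = 3081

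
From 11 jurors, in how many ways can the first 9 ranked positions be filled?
P(11,9) = 11!/(11-9)! = 19958400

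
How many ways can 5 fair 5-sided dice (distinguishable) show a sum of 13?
Coefficient of x^13 in (x + x² + ... + x^5)^5. By inclusion-exclusion on dice exceeding 5: Σ_j (-1)^j C(5,j)·C(13-1-5j, 4) = C(5,0)·C(12,4) - C(5,1)·C(7,4) = 1·495 - 5·35 = 320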